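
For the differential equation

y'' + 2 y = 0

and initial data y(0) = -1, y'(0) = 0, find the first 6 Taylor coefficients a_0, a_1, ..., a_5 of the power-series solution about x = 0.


Ansatz: y(x) = sum_{n>=0} a_n x^n, so y'(x) = sum_{n>=1} n a_n x^(n-1) and y''(x) = sum_{n>=2} n(n-1) a_n x^(n-2).
Substitute into P(x) y'' + Q(x) y' + R(x) y = 0 with P(x) = 1, Q(x) = 0, R(x) = 2, and match powers of x.
Initial conditions: a_0 = -1, a_1 = 0.
Setting the coefficient of each power of x to zero and solving order by order (substituting the coefficients already found):
  x^0: 2 a_2 + 2 a_0 = 0  ->  2 a_2 = -2 a_0 = 2  ->  a_2 = 1
  x^1: 6 a_3 + 2 a_1 = 0  ->  6 a_3 = -2 a_1 = 0  ->  a_3 = 0
  x^2: 12 a_4 + 2 a_2 = 0  ->  12 a_4 = -2 a_2 = -2  ->  a_4 = -1/6
  x^3: 20 a_5 + 2 a_3 = 0  ->  20 a_5 = -2 a_3 = 0  ->  a_5 = 0
Truncated series: y(x) = -1 + x^2 - (1/6) x^4 + O(x^6).

a_0 = -1; a_1 = 0; a_2 = 1; a_3 = 0; a_4 = -1/6; a_5 = 0


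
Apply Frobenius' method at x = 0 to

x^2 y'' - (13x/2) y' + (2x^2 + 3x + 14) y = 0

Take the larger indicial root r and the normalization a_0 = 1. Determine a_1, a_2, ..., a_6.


Write in Frobenius form y'' + (p(x)/x) y' + (q(x)/x^2) y = 0:
  p(x) = -13/2,  q(x) = 2x^2 + 3x + 14.
Indicial equation: r(r-1) + (-13/2) r + (14) = 0 -> roots r_1 = 4, r_2 = 7/2.
Take r = r_1 = 4. Let y(x) = x^r sum_{n>=0} a_n x^n with a_0 = 1.
Substitute y = x^r sum a_n x^n and match x^{r+n}. The recurrence is
  D(n) a_n + 3 a_{n-1} + 2 a_{n-2} = 0,  where D(n) = (r+n)(r+n-1) + (-13/2)(r+n) + (14).
  a_n = [-3 a_{n-1} - 2 a_{n-2}] / D(n).
Since the indicial polynomial factors as (r - r_1)(r - r_2), D(n) = (r_1 + n - r_1)(r_1 + n - r_2) = n(n + 1/2).
Evaluating step by step (a_0 = 1):
  n = 1: D(1) = 1(1 + 1/2) = 3/2; numerator = -3(1) = -3; a_1 = (-3)/(3/2) = -2
  n = 2: D(2) = 2(2 + 1/2) = 5; numerator = -3(-2) - 2(1) = 4; a_2 = (4)/(5) = 4/5
  n = 3: D(3) = 3(3 + 1/2) = 21/2; numerator = -3(4/5) - 2(-2) = 8/5; a_3 = (8/5)/(21/2) = 16/105
  n = 4: D(4) = 4(4 + 1/2) = 18; numerator = -3(16/105) - 2(4/5) = -72/35; a_4 = (-72/35)/(18) = -4/35
  n = 5: D(5) = 5(5 + 1/2) = 55/2; numerator = -3(-4/35) - 2(16/105) = 4/105; a_5 = (4/105)/(55/2) = 8/5775
  n = 6: D(6) = 6(6 + 1/2) = 39; numerator = -3(8/5775) - 2(-4/35) = 432/1925; a_6 = (432/1925)/(39) = 144/25025

r = 4; a_0 = 1; a_1 = -2; a_2 = 4/5; a_3 = 16/105; a_4 = -4/35; a_5 = 8/5775; a_6 = 144/25025


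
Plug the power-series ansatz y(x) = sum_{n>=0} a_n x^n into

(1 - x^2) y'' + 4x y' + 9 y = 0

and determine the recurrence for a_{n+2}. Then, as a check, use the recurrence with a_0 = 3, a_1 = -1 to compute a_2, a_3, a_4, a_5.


Substitute y = sum_n a_n x^n.
(1 - 1 x^2) y'' contributes (n+2)(n+1) a_{n+2} - n(n-1) a_n at x^n.
4 x y'(x) contributes 4 n a_n at x^n.
9 y(x) contributes 9 a_n at x^n.
Matching x^n: (n+2)(n+1) a_{n+2} + (-n(n-1) + 4 n + 9) a_n = 0.
Thus a_{n+2} = (n(n-1) - 4 n - 9) / ((n+1)(n+2)) * a_n.

Check with a_0 = 3, a_1 = -1 (apply the recurrence for n = 0, 1, 2, 3): a_0 = 3, a_1 = -1, a_2 = -27/2, a_3 = 13/6, a_4 = 135/8, a_5 = -13/8.

a_(n+2) = (n(n-1) - 4 n - 9) / ((n+1)(n+2)) * a_n; check: a_0 = 3, a_1 = -1, a_2 = -27/2, a_3 = 13/6, a_4 = 135/8, a_5 = -13/8


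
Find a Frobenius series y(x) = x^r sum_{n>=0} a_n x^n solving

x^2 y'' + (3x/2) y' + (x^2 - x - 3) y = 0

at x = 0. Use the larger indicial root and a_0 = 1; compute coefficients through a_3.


Write in Frobenius form y'' + (p(x)/x) y' + (q(x)/x^2) y = 0:
  p(x) = 3/2,  q(x) = x^2 - x - 3.
Indicial equation: r(r-1) + (3/2) r + (-3) = 0 -> roots r_1 = 3/2, r_2 = -2.
Take r = r_1 = 3/2. Let y(x) = x^r sum_{n>=0} a_n x^n with a_0 = 1.
Substitute y = x^r sum a_n x^n and match x^{r+n}. The recurrence is
  D(n) a_n - 1 a_{n-1} + 1 a_{n-2} = 0,  where D(n) = (r+n)(r+n-1) + (3/2)(r+n) + (-3).
  a_n = [1 a_{n-1} - 1 a_{n-2}] / D(n).
Since the indicial polynomial factors as (r - r_1)(r - r_2), D(n) = (r_1 + n - r_1)(r_1 + n - r_2) = n(n + 7/2).
Evaluating step by step (a_0 = 1):
  n = 1: D(1) = 1(1 + 7/2) = 9/2; numerator = 1(1) = 1; a_1 = (1)/(9/2) = 2/9
  n = 2: D(2) = 2(2 + 7/2) = 11; numerator = 1(2/9) - 1(1) = -7/9; a_2 = (-7/9)/(11) = -7/99
  n = 3: D(3) = 3(3 + 7/2) = 39/2; numerator = 1(-7/99) - 1(2/9) = -29/99; a_3 = (-29/99)/(39/2) = -58/3861

r = 3/2; a_0 = 1; a_1 = 2/9; a_2 = -7/99; a_3 = -58/3861


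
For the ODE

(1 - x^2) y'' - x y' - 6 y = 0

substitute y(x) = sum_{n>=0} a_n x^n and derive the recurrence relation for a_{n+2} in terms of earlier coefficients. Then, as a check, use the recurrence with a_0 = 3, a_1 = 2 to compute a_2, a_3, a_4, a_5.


Substitute y = sum_n a_n x^n.
(1 - 1 x^2) y'' contributes (n+2)(n+1) a_{n+2} - n(n-1) a_n at x^n.
-x y'(x) contributes -n a_n at x^n.
-6 y(x) contributes -6 a_n at x^n.
Matching x^n: (n+2)(n+1) a_{n+2} + (-n(n-1) - n - 6) a_n = 0.
Thus a_{n+2} = (n(n-1) + n + 6) / ((n+1)(n+2)) * a_n.

Check with a_0 = 3, a_1 = 2 (apply the recurrence for n = 0, 1, 2, 3): a_0 = 3, a_1 = 2, a_2 = 9, a_3 = 7/3, a_4 = 15/2, a_5 = 7/4.

a_(n+2) = (n(n-1) + n + 6) / ((n+1)(n+2)) * a_n; check: a_0 = 3, a_1 = 2, a_2 = 9, a_3 = 7/3, a_4 = 15/2, a_5 = 7/4


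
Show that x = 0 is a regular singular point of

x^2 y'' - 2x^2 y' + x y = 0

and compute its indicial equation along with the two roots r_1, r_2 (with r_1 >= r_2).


Divide by x^2 to reach normal form y'' + P_1(x) y' + P_2(x) y = 0 with P_1(x) = -2 and P_2(x) = 1/x.
x = 0 is a singular point because the y-coefficient 1/x has a pole at x = 0.
It is a regular singular point because x P_1(x) = p(x) = -2x and x^2 P_2(x) = q(x) = x are polynomials, hence analytic at x = 0.
p(0) = 0,  q(0) = 0.
Indicial equation: r(r-1) + p(0) r + q(0) = 0, i.e. r^2 + (p(0) - 1) r + q(0) = 0, i.e. r^2 - 1 r = 0.
Discriminant: (-1)^2 - 4(0) = 1, so r = (1 ± 1)/2.
Solving: r_1 = 1, r_2 = 0.

indicial: r^2 - 1 r = 0; roots r_1 = 1, r_2 = 0


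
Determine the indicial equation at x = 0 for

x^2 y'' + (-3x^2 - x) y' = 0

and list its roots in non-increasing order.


Divide by x^2 to reach normal form y'' + P_1(x) y' + P_2(x) y = 0 with P_1(x) = -3 - 1/x and P_2(x) = 0.
x = 0 is a singular point because the y'-coefficient -3 - 1/x has a pole at x = 0.
It is a regular singular point because x P_1(x) = p(x) = -3x - 1 and x^2 P_2(x) = q(x) = 0 are polynomials, hence analytic at x = 0.
p(0) = -1,  q(0) = 0.
Indicial equation: r(r-1) + p(0) r + q(0) = 0, i.e. r^2 + (p(0) - 1) r + q(0) = 0, i.e. r^2 - 2 r = 0.
Discriminant: (-2)^2 - 4(0) = 4, so r = (2 ± 2)/2.
Solving: r_1 = 2, r_2 = 0.

indicial: r^2 - 2 r = 0; roots r_1 = 2, r_2 = 0


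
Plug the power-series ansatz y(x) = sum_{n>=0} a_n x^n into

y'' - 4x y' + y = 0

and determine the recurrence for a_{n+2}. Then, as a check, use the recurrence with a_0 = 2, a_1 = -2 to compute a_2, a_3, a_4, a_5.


Substitute y = sum_n a_n x^n.
y''(x) has coefficient (n+2)(n+1) a_{n+2} at x^n;
-4 x y'(x) has coefficient -4 n a_n at x^n (shift);
y(x) has coefficient 1 a_n at x^n.
Matching x^n: (n+2)(n+1) a_{n+2} + (-4n + 1) a_n = 0.
Thus a_{n+2} = (4n - 1) / ((n+1)(n+2)) * a_n.

Check with a_0 = 2, a_1 = -2 (apply the recurrence for n = 0, 1, 2, 3): a_0 = 2, a_1 = -2, a_2 = -1, a_3 = -1, a_4 = -7/12, a_5 = -11/20.

a_(n+2) = (4n - 1) / ((n+1)(n+2)) * a_n; check: a_0 = 2, a_1 = -2, a_2 = -1, a_3 = -1, a_4 = -7/12, a_5 = -11/20


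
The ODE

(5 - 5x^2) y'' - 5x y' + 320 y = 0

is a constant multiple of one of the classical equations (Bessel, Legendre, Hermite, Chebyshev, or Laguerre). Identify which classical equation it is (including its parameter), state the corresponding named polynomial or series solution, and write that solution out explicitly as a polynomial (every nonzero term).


All three coefficients share the factor 5; dividing through by 5 gives  (1 - x^2) y'' - x y' + 64 y = 0.
This matches the Chebyshev equation (1 - x^2) y'' - x y' + n^2 y = 0 (note the -x y' term, not -2x y') with n^2 = 64, so n = 8; the polynomial solution is T_8(x).
With y = sum_k a_k x^k, matching x^k gives (k+2)(k+1) a_{k+2} = (k^2 - n^2) a_k = (k - 8)(k + 8) a_k. The right side vanishes at k = 8, so the series with the parity of 8 terminates at degree 8.
Standard normalization: leading coefficient of T_n is 2^(n-1), so a_8 = 2^7 = 128. Work downward with a_k = (k+1)(k+2) a_{k+2} / ((k - 8)(k + 8)):
  a_6 = (7)(8)(128) / ((6 - 8)(6 + 8)) = 7168/(-28) = -256
  a_4 = (5)(6)(-256) / ((4 - 8)(4 + 8)) = -7680/(-48) = 160
  a_2 = (3)(4)(160) / ((2 - 8)(2 + 8)) = 1920/(-60) = -32
  a_0 = (1)(2)(-32) / ((0 - 8)(0 + 8)) = -64/(-64) = 1
Hence T_8(x) = 128 x^8 - 256 x^6 + 160 x^4 - 32 x^2 + 1.

T_8(x); series = 128 x^8 - 256 x^6 + 160 x^4 - 32 x^2 + 1


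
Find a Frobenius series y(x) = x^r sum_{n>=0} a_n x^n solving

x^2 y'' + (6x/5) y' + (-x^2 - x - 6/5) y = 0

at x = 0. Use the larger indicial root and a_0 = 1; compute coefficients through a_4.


Write in Frobenius form y'' + (p(x)/x) y' + (q(x)/x^2) y = 0:
  p(x) = 6/5,  q(x) = -x^2 - x - 6/5.
Indicial equation: r(r-1) + (6/5) r + (-6/5) = 0 -> roots r_1 = 1, r_2 = -6/5.
Take r = r_1 = 1. Let y(x) = x^r sum_{n>=0} a_n x^n with a_0 = 1.
Substitute y = x^r sum a_n x^n and match x^{r+n}. The recurrence is
  D(n) a_n - 1 a_{n-1} - 1 a_{n-2} = 0,  where D(n) = (r+n)(r+n-1) + (6/5)(r+n) + (-6/5).
  a_n = [1 a_{n-1} + 1 a_{n-2}] / D(n).
Since the indicial polynomial factors as (r - r_1)(r - r_2), D(n) = (r_1 + n - r_1)(r_1 + n - r_2) = n(n + 11/5).
Evaluating step by step (a_0 = 1):
  n = 1: D(1) = 1(1 + 11/5) = 16/5; numerator = 1(1) = 1; a_1 = (1)/(16/5) = 5/16
  n = 2: D(2) = 2(2 + 11/5) = 42/5; numerator = 1(5/16) + 1(1) = 21/16; a_2 = (21/16)/(42/5) = 5/32
  n = 3: D(3) = 3(3 + 11/5) = 78/5; numerator = 1(5/32) + 1(5/16) = 15/32; a_3 = (15/32)/(78/5) = 25/832
  n = 4: D(4) = 4(4 + 11/5) = 124/5; numerator = 1(25/832) + 1(5/32) = 155/832; a_4 = (155/832)/(124/5) = 25/3328

r = 1; a_0 = 1; a_1 = 5/16; a_2 = 5/32; a_3 = 25/832; a_4 = 25/3328


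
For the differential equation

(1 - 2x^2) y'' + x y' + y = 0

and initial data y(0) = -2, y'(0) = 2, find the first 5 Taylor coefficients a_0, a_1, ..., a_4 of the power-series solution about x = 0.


Ansatz: y(x) = sum_{n>=0} a_n x^n, so y'(x) = sum_{n>=1} n a_n x^(n-1) and y''(x) = sum_{n>=2} n(n-1) a_n x^(n-2).
Substitute into P(x) y'' + Q(x) y' + R(x) y = 0 with P(x) = 1 - 2x^2, Q(x) = x, R(x) = 1, and match powers of x.
Initial conditions: a_0 = -2, a_1 = 2.
Setting the coefficient of each power of x to zero and solving order by order (substituting the coefficients already found):
  x^0: 2 a_2 + a_0 = 0  ->  2 a_2 = -a_0 = 2  ->  a_2 = 1
  x^1: 6 a_3 + 2 a_1 = 0  ->  6 a_3 = -2 a_1 = -4  ->  a_3 = -2/3
  x^2: 12 a_4 - a_2 = 0  ->  12 a_4 = a_2 = 1  ->  a_4 = 1/12
Truncated series: y(x) = -2 + 2 x + x^2 - (2/3) x^3 + (1/12) x^4 + O(x^5).

a_0 = -2; a_1 = 2; a_2 = 1; a_3 = -2/3; a_4 = 1/12


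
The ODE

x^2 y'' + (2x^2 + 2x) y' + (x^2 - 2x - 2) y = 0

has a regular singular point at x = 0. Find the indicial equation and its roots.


Divide by x^2 to reach normal form y'' + P_1(x) y' + P_2(x) y = 0 with P_1(x) = 2 + 2/x and P_2(x) = 1 - 2/x - 2/x^2.
x = 0 is a singular point because the y'-coefficient 2 + 2/x has a pole at x = 0 and the y-coefficient 1 - 2/x - 2/x^2 has a pole at x = 0.
It is a regular singular point because x P_1(x) = p(x) = 2x + 2 and x^2 P_2(x) = q(x) = x^2 - 2x - 2 are polynomials, hence analytic at x = 0.
p(0) = 2,  q(0) = -2.
Indicial equation: r(r-1) + p(0) r + q(0) = 0, i.e. r^2 + (p(0) - 1) r + q(0) = 0, i.e. r^2 + 1 r - 2 = 0.
Discriminant: (1)^2 - 4(-2) = 9, so r = (-1 ± 3)/2.
Solving: r_1 = 1, r_2 = -2.

indicial: r^2 + 1 r - 2 = 0; roots r_1 = 1, r_2 = -2


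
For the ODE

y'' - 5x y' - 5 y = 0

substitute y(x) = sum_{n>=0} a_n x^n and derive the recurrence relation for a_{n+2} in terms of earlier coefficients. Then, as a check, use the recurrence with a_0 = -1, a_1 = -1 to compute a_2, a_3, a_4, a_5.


Substitute y = sum_n a_n x^n.
y''(x) has coefficient (n+2)(n+1) a_{n+2} at x^n;
-5 x y'(x) has coefficient -5 n a_n at x^n (shift);
-5 y(x) has coefficient -5 a_n at x^n.
Matching x^n: (n+2)(n+1) a_{n+2} + (-5n - 5) a_n = 0.
Thus a_{n+2} = (5n + 5) / ((n+1)(n+2)) * a_n.

Check with a_0 = -1, a_1 = -1 (apply the recurrence for n = 0, 1, 2, 3): a_0 = -1, a_1 = -1, a_2 = -5/2, a_3 = -5/3, a_4 = -25/8, a_5 = -5/3.

a_(n+2) = (5n + 5) / ((n+1)(n+2)) * a_n; check: a_0 = -1, a_1 = -1, a_2 = -5/2, a_3 = -5/3, a_4 = -25/8, a_5 = -5/3


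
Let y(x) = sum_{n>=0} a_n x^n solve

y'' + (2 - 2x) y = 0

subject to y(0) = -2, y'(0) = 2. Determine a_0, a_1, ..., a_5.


Ansatz: y(x) = sum_{n>=0} a_n x^n, so y'(x) = sum_{n>=1} n a_n x^(n-1) and y''(x) = sum_{n>=2} n(n-1) a_n x^(n-2).
Substitute into P(x) y'' + Q(x) y' + R(x) y = 0 with P(x) = 1, Q(x) = 0, R(x) = 2 - 2x, and match powers of x.
Initial conditions: a_0 = -2, a_1 = 2.
Setting the coefficient of each power of x to zero and solving order by order (substituting the coefficients already found):
  x^0: 2 a_2 + 2 a_0 = 0  ->  2 a_2 = -2 a_0 = 4  ->  a_2 = 2
  x^1: 6 a_3 + 2 a_1 - 2 a_0 = 0  ->  6 a_3 = -2 a_1 + 2 a_0 = -8  ->  a_3 = -4/3
  x^2: 12 a_4 + 2 a_2 - 2 a_1 = 0  ->  12 a_4 = -2 a_2 + 2 a_1 = 0  ->  a_4 = 0
  x^3: 20 a_5 + 2 a_3 - 2 a_2 = 0  ->  20 a_5 = -2 a_3 + 2 a_2 = 20/3  ->  a_5 = 1/3
Truncated series: y(x) = -2 + 2 x + 2 x^2 - (4/3) x^3 + (1/3) x^5 + O(x^6).

a_0 = -2; a_1 = 2; a_2 = 2; a_3 = -4/3; a_4 = 0; a_5 = 1/3


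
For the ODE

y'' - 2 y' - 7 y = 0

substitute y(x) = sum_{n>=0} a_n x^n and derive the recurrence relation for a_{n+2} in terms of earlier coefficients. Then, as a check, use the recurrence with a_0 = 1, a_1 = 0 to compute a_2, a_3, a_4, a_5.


Substitute y = sum_n a_n x^n.
y''(x) has coefficient (n+2)(n+1) a_{n+2} at x^n;
-2 y'(x) has coefficient -2 (n+1) a_{n+1} at x^n;
-7 y(x) has coefficient -7 a_n at x^n.
Matching x^n: (n+2)(n+1) a_{n+2} - 2 (n+1) a_{n+1} - 7 a_n = 0.
Thus a_{n+2} = [2 (n+1) a_{n+1} + 7 a_n] / ((n+1)(n+2)).

Check with a_0 = 1, a_1 = 0 (apply the recurrence for n = 0, 1, 2, 3): a_0 = 1, a_1 = 0, a_2 = 7/2, a_3 = 7/3, a_4 = 77/24, a_5 = 21/10.

a_(n+2) = [2 (n+1) a_(n+1) + 7 a_n] / ((n+1)(n+2)); check: a_0 = 1, a_1 = 0, a_2 = 7/2, a_3 = 7/3, a_4 = 77/24, a_5 = 21/10


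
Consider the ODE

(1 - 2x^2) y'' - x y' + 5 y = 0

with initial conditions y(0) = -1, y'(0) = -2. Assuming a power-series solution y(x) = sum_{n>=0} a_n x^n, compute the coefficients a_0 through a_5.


Ansatz: y(x) = sum_{n>=0} a_n x^n, so y'(x) = sum_{n>=1} n a_n x^(n-1) and y''(x) = sum_{n>=2} n(n-1) a_n x^(n-2).
Substitute into P(x) y'' + Q(x) y' + R(x) y = 0 with P(x) = 1 - 2x^2, Q(x) = -x, R(x) = 5, and match powers of x.
Initial conditions: a_0 = -1, a_1 = -2.
Setting the coefficient of each power of x to zero and solving order by order (substituting the coefficients already found):
  x^0: 2 a_2 + 5 a_0 = 0  ->  2 a_2 = -5 a_0 = 5  ->  a_2 = 5/2
  x^1: 6 a_3 + 4 a_1 = 0  ->  6 a_3 = -4 a_1 = 8  ->  a_3 = 4/3
  x^2: 12 a_4 - a_2 = 0  ->  12 a_4 = a_2 = 5/2  ->  a_4 = 5/24
  x^3: 20 a_5 - 10 a_3 = 0  ->  20 a_5 = 10 a_3 = 40/3  ->  a_5 = 2/3
Truncated series: y(x) = -1 - 2 x + (5/2) x^2 + (4/3) x^3 + (5/24) x^4 + (2/3) x^5 + O(x^6).

a_0 = -1; a_1 = -2; a_2 = 5/2; a_3 = 4/3; a_4 = 5/24; a_5 = 2/3


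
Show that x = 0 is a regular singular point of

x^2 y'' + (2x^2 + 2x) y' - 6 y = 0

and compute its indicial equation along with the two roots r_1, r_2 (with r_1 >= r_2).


Divide by x^2 to reach normal form y'' + P_1(x) y' + P_2(x) y = 0 with P_1(x) = 2 + 2/x and P_2(x) = -6/x^2.
x = 0 is a singular point because the y'-coefficient 2 + 2/x has a pole at x = 0 and the y-coefficient -6/x^2 has a pole at x = 0.
It is a regular singular point because x P_1(x) = p(x) = 2x + 2 and x^2 P_2(x) = q(x) = -6 are polynomials, hence analytic at x = 0.
p(0) = 2,  q(0) = -6.
Indicial equation: r(r-1) + p(0) r + q(0) = 0, i.e. r^2 + (p(0) - 1) r + q(0) = 0, i.e. r^2 + 1 r - 6 = 0.
Discriminant: (1)^2 - 4(-6) = 25, so r = (-1 ± 5)/2.
Solving: r_1 = 2, r_2 = -3.

indicial: r^2 + 1 r - 6 = 0; roots r_1 = 2, r_2 = -3


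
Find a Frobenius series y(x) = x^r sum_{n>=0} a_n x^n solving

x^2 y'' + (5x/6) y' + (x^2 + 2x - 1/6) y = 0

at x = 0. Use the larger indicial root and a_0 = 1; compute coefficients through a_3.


Write in Frobenius form y'' + (p(x)/x) y' + (q(x)/x^2) y = 0:
  p(x) = 5/6,  q(x) = x^2 + 2x - 1/6.
Indicial equation: r(r-1) + (5/6) r + (-1/6) = 0 -> roots r_1 = 1/2, r_2 = -1/3.
Take r = r_1 = 1/2. Let y(x) = x^r sum_{n>=0} a_n x^n with a_0 = 1.
Substitute y = x^r sum a_n x^n and match x^{r+n}. The recurrence is
  D(n) a_n + 2 a_{n-1} + 1 a_{n-2} = 0,  where D(n) = (r+n)(r+n-1) + (5/6)(r+n) + (-1/6).
  a_n = [-2 a_{n-1} - 1 a_{n-2}] / D(n).
Since the indicial polynomial factors as (r - r_1)(r - r_2), D(n) = (r_1 + n - r_1)(r_1 + n - r_2) = n(n + 5/6).
Evaluating step by step (a_0 = 1):
  n = 1: D(1) = 1(1 + 5/6) = 11/6; numerator = -2(1) = -2; a_1 = (-2)/(11/6) = -12/11
  n = 2: D(2) = 2(2 + 5/6) = 17/3; numerator = -2(-12/11) - 1(1) = 13/11; a_2 = (13/11)/(17/3) = 39/187
  n = 3: D(3) = 3(3 + 5/6) = 23/2; numerator = -2(39/187) - 1(-12/11) = 126/187; a_3 = (126/187)/(23/2) = 252/4301

r = 1/2; a_0 = 1; a_1 = -12/11; a_2 = 39/187; a_3 = 252/4301


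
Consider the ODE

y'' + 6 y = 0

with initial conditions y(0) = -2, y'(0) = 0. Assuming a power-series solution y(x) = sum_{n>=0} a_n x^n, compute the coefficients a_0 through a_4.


Ansatz: y(x) = sum_{n>=0} a_n x^n, so y'(x) = sum_{n>=1} n a_n x^(n-1) and y''(x) = sum_{n>=2} n(n-1) a_n x^(n-2).
Substitute into P(x) y'' + Q(x) y' + R(x) y = 0 with P(x) = 1, Q(x) = 0, R(x) = 6, and match powers of x.
Initial conditions: a_0 = -2, a_1 = 0.
Setting the coefficient of each power of x to zero and solving order by order (substituting the coefficients already found):
  x^0: 2 a_2 + 6 a_0 = 0  ->  2 a_2 = -6 a_0 = 12  ->  a_2 = 6
  x^1: 6 a_3 + 6 a_1 = 0  ->  6 a_3 = -6 a_1 = 0  ->  a_3 = 0
  x^2: 12 a_4 + 6 a_2 = 0  ->  12 a_4 = -6 a_2 = -36  ->  a_4 = -3
Truncated series: y(x) = -2 + 6 x^2 - 3 x^4 + O(x^5).

a_0 = -2; a_1 = 0; a_2 = 6; a_3 = 0; a_4 = -3


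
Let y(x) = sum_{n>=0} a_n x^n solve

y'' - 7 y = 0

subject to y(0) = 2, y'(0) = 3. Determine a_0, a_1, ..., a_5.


Ansatz: y(x) = sum_{n>=0} a_n x^n, so y'(x) = sum_{n>=1} n a_n x^(n-1) and y''(x) = sum_{n>=2} n(n-1) a_n x^(n-2).
Substitute into P(x) y'' + Q(x) y' + R(x) y = 0 with P(x) = 1, Q(x) = 0, R(x) = -7, and match powers of x.
Initial conditions: a_0 = 2, a_1 = 3.
Setting the coefficient of each power of x to zero and solving order by order (substituting the coefficients already found):
  x^0: 2 a_2 - 7 a_0 = 0  ->  2 a_2 = 7 a_0 = 14  ->  a_2 = 7
  x^1: 6 a_3 - 7 a_1 = 0  ->  6 a_3 = 7 a_1 = 21  ->  a_3 = 7/2
  x^2: 12 a_4 - 7 a_2 = 0  ->  12 a_4 = 7 a_2 = 49  ->  a_4 = 49/12
  x^3: 20 a_5 - 7 a_3 = 0  ->  20 a_5 = 7 a_3 = 49/2  ->  a_5 = 49/40
Truncated series: y(x) = 2 + 3 x + 7 x^2 + (7/2) x^3 + (49/12) x^4 + (49/40) x^5 + O(x^6).

a_0 = 2; a_1 = 3; a_2 = 7; a_3 = 7/2; a_4 = 49/12; a_5 = 49/40


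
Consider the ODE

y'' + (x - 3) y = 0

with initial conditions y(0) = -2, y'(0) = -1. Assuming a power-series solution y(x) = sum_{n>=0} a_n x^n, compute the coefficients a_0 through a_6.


Ansatz: y(x) = sum_{n>=0} a_n x^n, so y'(x) = sum_{n>=1} n a_n x^(n-1) and y''(x) = sum_{n>=2} n(n-1) a_n x^(n-2).
Substitute into P(x) y'' + Q(x) y' + R(x) y = 0 with P(x) = 1, Q(x) = 0, R(x) = x - 3, and match powers of x.
Initial conditions: a_0 = -2, a_1 = -1.
Setting the coefficient of each power of x to zero and solving order by order (substituting the coefficients already found):
  x^0: 2 a_2 - 3 a_0 = 0  ->  2 a_2 = 3 a_0 = -6  ->  a_2 = -3
  x^1: 6 a_3 - 3 a_1 + a_0 = 0  ->  6 a_3 = 3 a_1 - a_0 = -1  ->  a_3 = -1/6
  x^2: 12 a_4 - 3 a_2 + a_1 = 0  ->  12 a_4 = 3 a_2 - a_1 = -8  ->  a_4 = -2/3
  x^3: 20 a_5 - 3 a_3 + a_2 = 0  ->  20 a_5 = 3 a_3 - a_2 = 5/2  ->  a_5 = 1/8
  x^4: 30 a_6 - 3 a_4 + a_3 = 0  ->  30 a_6 = 3 a_4 - a_3 = -11/6  ->  a_6 = -11/180
Truncated series: y(x) = -2 - x - 3 x^2 - (1/6) x^3 - (2/3) x^4 + (1/8) x^5 - (11/180) x^6 + O(x^7).

a_0 = -2; a_1 = -1; a_2 = -3; a_3 = -1/6; a_4 = -2/3; a_5 = 1/8; a_6 = -11/180


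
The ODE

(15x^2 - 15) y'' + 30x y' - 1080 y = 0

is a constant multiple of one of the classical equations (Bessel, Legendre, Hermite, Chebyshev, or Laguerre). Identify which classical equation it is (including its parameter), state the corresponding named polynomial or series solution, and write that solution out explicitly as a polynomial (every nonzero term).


All three coefficients share the factor -15; dividing through by -15 gives  (1 - x^2) y'' - 2x y' + 72 y = 0.
This matches the Legendre equation (1 - x^2) y'' - 2x y' + n(n+1) y = 0 (note the -2x y' term) with n(n+1) = 72, so n = 8; the polynomial solution is P_8(x).
With y = sum_k a_k x^k, matching x^k gives (k+2)(k+1) a_{k+2} = [k(k+1) - n(n+1)] a_k = (k - 8)(k + 9) a_k. The right side vanishes at k = 8, so the series with the parity of 8 terminates at degree 8.
Standard normalization (P_n(1) = 1): leading coefficient (2n)!/(2^n (n!)^2) = 20922789888000/(256*1625702400) = 6435/128, so a_8 = 6435/128. Work downward with a_k = (k+1)(k+2) a_{k+2} / ((k - 8)(k + 9)):
  a_6 = (7)(8)(6435/128) / ((6 - 8)(6 + 9)) = (45045/16)/(-30) = -3003/32
  a_4 = (5)(6)(-3003/32) / ((4 - 8)(4 + 9)) = (-45045/16)/(-52) = 3465/64
  a_2 = (3)(4)(3465/64) / ((2 - 8)(2 + 9)) = (10395/16)/(-66) = -315/32
  a_0 = (1)(2)(-315/32) / ((0 - 8)(0 + 9)) = (-315/16)/(-72) = 35/128
Hence P_8(x) = 6435 x^8/128 - 3003 x^6/32 + 3465 x^4/64 - 315 x^2/32 + 35/128.

P_8(x); series = 6435 x^8/128 - 3003 x^6/32 + 3465 x^4/64 - 315 x^2/32 + 35/128


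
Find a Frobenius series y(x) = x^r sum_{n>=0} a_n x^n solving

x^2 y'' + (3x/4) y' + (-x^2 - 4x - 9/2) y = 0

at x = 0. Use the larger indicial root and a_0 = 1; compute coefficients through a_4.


Write in Frobenius form y'' + (p(x)/x) y' + (q(x)/x^2) y = 0:
  p(x) = 3/4,  q(x) = -x^2 - 4x - 9/2.
Indicial equation: r(r-1) + (3/4) r + (-9/2) = 0 -> roots r_1 = 9/4, r_2 = -2.
Take r = r_1 = 9/4. Let y(x) = x^r sum_{n>=0} a_n x^n with a_0 = 1.
Substitute y = x^r sum a_n x^n and match x^{r+n}. The recurrence is
  D(n) a_n - 4 a_{n-1} - 1 a_{n-2} = 0,  where D(n) = (r+n)(r+n-1) + (3/4)(r+n) + (-9/2).
  a_n = [4 a_{n-1} + 1 a_{n-2}] / D(n).
Since the indicial polynomial factors as (r - r_1)(r - r_2), D(n) = (r_1 + n - r_1)(r_1 + n - r_2) = n(n + 17/4).
Evaluating step by step (a_0 = 1):
  n = 1: D(1) = 1(1 + 17/4) = 21/4; numerator = 4(1) = 4; a_1 = (4)/(21/4) = 16/21
  n = 2: D(2) = 2(2 + 17/4) = 25/2; numerator = 4(16/21) + 1(1) = 85/21; a_2 = (85/21)/(25/2) = 34/105
  n = 3: D(3) = 3(3 + 17/4) = 87/4; numerator = 4(34/105) + 1(16/21) = 72/35; a_3 = (72/35)/(87/4) = 96/1015
  n = 4: D(4) = 4(4 + 17/4) = 33; numerator = 4(96/1015) + 1(34/105) = 2138/3045; a_4 = (2138/3045)/(33) = 2138/100485

r = 9/4; a_0 = 1; a_1 = 16/21; a_2 = 34/105; a_3 = 96/1015; a_4 = 2138/100485


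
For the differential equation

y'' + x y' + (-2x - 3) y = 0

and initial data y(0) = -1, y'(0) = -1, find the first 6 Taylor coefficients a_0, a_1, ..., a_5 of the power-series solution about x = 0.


Ansatz: y(x) = sum_{n>=0} a_n x^n, so y'(x) = sum_{n>=1} n a_n x^(n-1) and y''(x) = sum_{n>=2} n(n-1) a_n x^(n-2).
Substitute into P(x) y'' + Q(x) y' + R(x) y = 0 with P(x) = 1, Q(x) = x, R(x) = -2x - 3, and match powers of x.
Initial conditions: a_0 = -1, a_1 = -1.
Setting the coefficient of each power of x to zero and solving order by order (substituting the coefficients already found):
  x^0: 2 a_2 - 3 a_0 = 0  ->  2 a_2 = 3 a_0 = -3  ->  a_2 = -3/2
  x^1: 6 a_3 - 2 a_1 - 2 a_0 = 0  ->  6 a_3 = 2 a_1 + 2 a_0 = -4  ->  a_3 = -2/3
  x^2: 12 a_4 - a_2 - 2 a_1 = 0  ->  12 a_4 = a_2 + 2 a_1 = -7/2  ->  a_4 = -7/24
  x^3: 20 a_5 - 2 a_2 = 0  ->  20 a_5 = 2 a_2 = -3  ->  a_5 = -3/20
Truncated series: y(x) = -1 - x - (3/2) x^2 - (2/3) x^3 - (7/24) x^4 - (3/20) x^5 + O(x^6).

a_0 = -1; a_1 = -1; a_2 = -3/2; a_3 = -2/3; a_4 = -7/24; a_5 = -3/20


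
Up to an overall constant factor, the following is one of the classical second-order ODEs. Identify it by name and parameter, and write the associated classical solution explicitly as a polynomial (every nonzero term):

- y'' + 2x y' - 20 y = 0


All three coefficients share the factor -1; dividing through by -1 gives  y'' - 2x y' + 20 y = 0.
This matches the Hermite equation y'' - 2x y' + 2n y = 0 with 2n = 20, so n = 10; the polynomial solution is H_10(x).
With y = sum_k a_k x^k, matching x^k gives (k+2)(k+1) a_{k+2} = 2(k - n) a_k = 2(k - 10) a_k. The right side vanishes at k = 10, so the series with the parity of 10 terminates at degree 10.
Standard normalization: leading coefficient of H_n is 2^n, so a_10 = 2^10 = 1024. Work downward with a_k = (k+1)(k+2) a_{k+2} / (2(k - n)):
  a_8 = (9)(10)(1024) / (2(8 - 10)) = 92160/(-4) = -23040
  a_6 = (7)(8)(-23040) / (2(6 - 10)) = -1290240/(-8) = 161280
  a_4 = (5)(6)(161280) / (2(4 - 10)) = 4838400/(-12) = -403200
  a_2 = (3)(4)(-403200) / (2(2 - 10)) = -4838400/(-16) = 302400
  a_0 = (1)(2)(302400) / (2(0 - 10)) = 604800/(-20) = -30240
Hence H_10(x) = 1024 x^10 - 23040 x^8 + 161280 x^6 - 403200 x^4 + 302400 x^2 - 30240.

H_10(x); series = 1024 x^10 - 23040 x^8 + 161280 x^6 - 403200 x^4 + 302400 x^2 - 30240


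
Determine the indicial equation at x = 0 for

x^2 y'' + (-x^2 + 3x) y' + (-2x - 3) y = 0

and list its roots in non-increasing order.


Divide by x^2 to reach normal form y'' + P_1(x) y' + P_2(x) y = 0 with P_1(x) = -1 + 3/x and P_2(x) = -2/x - 3/x^2.
x = 0 is a singular point because the y'-coefficient -1 + 3/x has a pole at x = 0 and the y-coefficient -2/x - 3/x^2 has a pole at x = 0.
It is a regular singular point because x P_1(x) = p(x) = 3 - x and x^2 P_2(x) = q(x) = -2x - 3 are polynomials, hence analytic at x = 0.
p(0) = 3,  q(0) = -3.
Indicial equation: r(r-1) + p(0) r + q(0) = 0, i.e. r^2 + (p(0) - 1) r + q(0) = 0, i.e. r^2 + 2 r - 3 = 0.
Discriminant: (2)^2 - 4(-3) = 16, so r = (-2 ± 4)/2.
Solving: r_1 = 1, r_2 = -3.

indicial: r^2 + 2 r - 3 = 0; roots r_1 = 1, r_2 = -3


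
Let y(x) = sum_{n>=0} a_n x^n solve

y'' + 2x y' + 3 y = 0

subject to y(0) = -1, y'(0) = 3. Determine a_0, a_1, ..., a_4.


Ansatz: y(x) = sum_{n>=0} a_n x^n, so y'(x) = sum_{n>=1} n a_n x^(n-1) and y''(x) = sum_{n>=2} n(n-1) a_n x^(n-2).
Substitute into P(x) y'' + Q(x) y' + R(x) y = 0 with P(x) = 1, Q(x) = 2x, R(x) = 3, and match powers of x.
Initial conditions: a_0 = -1, a_1 = 3.
Setting the coefficient of each power of x to zero and solving order by order (substituting the coefficients already found):
  x^0: 2 a_2 + 3 a_0 = 0  ->  2 a_2 = -3 a_0 = 3  ->  a_2 = 3/2
  x^1: 6 a_3 + 5 a_1 = 0  ->  6 a_3 = -5 a_1 = -15  ->  a_3 = -5/2
  x^2: 12 a_4 + 7 a_2 = 0  ->  12 a_4 = -7 a_2 = -21/2  ->  a_4 = -7/8
Truncated series: y(x) = -1 + 3 x + (3/2) x^2 - (5/2) x^3 - (7/8) x^4 + O(x^5).

a_0 = -1; a_1 = 3; a_2 = 3/2; a_3 = -5/2; a_4 = -7/8


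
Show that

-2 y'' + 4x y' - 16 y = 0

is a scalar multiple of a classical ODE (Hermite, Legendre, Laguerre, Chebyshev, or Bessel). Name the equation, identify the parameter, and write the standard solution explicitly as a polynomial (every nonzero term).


All three coefficients share the factor -2; dividing through by -2 gives  y'' - 2x y' + 8 y = 0.
This matches the Hermite equation y'' - 2x y' + 2n y = 0 with 2n = 8, so n = 4; the polynomial solution is H_4(x).
With y = sum_k a_k x^k, matching x^k gives (k+2)(k+1) a_{k+2} = 2(k - n) a_k = 2(k - 4) a_k. The right side vanishes at k = 4, so the series with the parity of 4 terminates at degree 4.
Standard normalization: leading coefficient of H_n is 2^n, so a_4 = 2^4 = 16. Work downward with a_k = (k+1)(k+2) a_{k+2} / (2(k - n)):
  a_2 = (3)(4)(16) / (2(2 - 4)) = 192/(-4) = -48
  a_0 = (1)(2)(-48) / (2(0 - 4)) = -96/(-8) = 12
Hence H_4(x) = 16 x^4 - 48 x^2 + 12.

H_4(x); series = 16 x^4 - 48 x^2 + 12


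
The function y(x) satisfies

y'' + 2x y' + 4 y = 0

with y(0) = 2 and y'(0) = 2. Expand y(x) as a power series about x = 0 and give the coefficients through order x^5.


Ansatz: y(x) = sum_{n>=0} a_n x^n, so y'(x) = sum_{n>=1} n a_n x^(n-1) and y''(x) = sum_{n>=2} n(n-1) a_n x^(n-2).
Substitute into P(x) y'' + Q(x) y' + R(x) y = 0 with P(x) = 1, Q(x) = 2x, R(x) = 4, and match powers of x.
Initial conditions: a_0 = 2, a_1 = 2.
Setting the coefficient of each power of x to zero and solving order by order (substituting the coefficients already found):
  x^0: 2 a_2 + 4 a_0 = 0  ->  2 a_2 = -4 a_0 = -8  ->  a_2 = -4
  x^1: 6 a_3 + 6 a_1 = 0  ->  6 a_3 = -6 a_1 = -12  ->  a_3 = -2
  x^2: 12 a_4 + 8 a_2 = 0  ->  12 a_4 = -8 a_2 = 32  ->  a_4 = 8/3
  x^3: 20 a_5 + 10 a_3 = 0  ->  20 a_5 = -10 a_3 = 20  ->  a_5 = 1
Truncated series: y(x) = 2 + 2 x - 4 x^2 - 2 x^3 + (8/3) x^4 + x^5 + O(x^6).

a_0 = 2; a_1 = 2; a_2 = -4; a_3 = -2; a_4 = 8/3; a_5 = 1


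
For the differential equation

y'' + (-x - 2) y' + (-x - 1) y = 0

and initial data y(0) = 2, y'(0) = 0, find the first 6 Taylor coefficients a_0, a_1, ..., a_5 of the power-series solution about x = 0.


Ansatz: y(x) = sum_{n>=0} a_n x^n, so y'(x) = sum_{n>=1} n a_n x^(n-1) and y''(x) = sum_{n>=2} n(n-1) a_n x^(n-2).
Substitute into P(x) y'' + Q(x) y' + R(x) y = 0 with P(x) = 1, Q(x) = -x - 2, R(x) = -x - 1, and match powers of x.
Initial conditions: a_0 = 2, a_1 = 0.
Setting the coefficient of each power of x to zero and solving order by order (substituting the coefficients already found):
  x^0: 2 a_2 - 2 a_1 - a_0 = 0  ->  2 a_2 = 2 a_1 + a_0 = 2  ->  a_2 = 1
  x^1: 6 a_3 - 4 a_2 - 2 a_1 - a_0 = 0  ->  6 a_3 = 4 a_2 + 2 a_1 + a_0 = 6  ->  a_3 = 1
  x^2: 12 a_4 - 6 a_3 - 3 a_2 - a_1 = 0  ->  12 a_4 = 6 a_3 + 3 a_2 + a_1 = 9  ->  a_4 = 3/4
  x^3: 20 a_5 - 8 a_4 - 4 a_3 - a_2 = 0  ->  20 a_5 = 8 a_4 + 4 a_3 + a_2 = 11  ->  a_5 = 11/20
Truncated series: y(x) = 2 + x^2 + x^3 + (3/4) x^4 + (11/20) x^5 + O(x^6).

a_0 = 2; a_1 = 0; a_2 = 1; a_3 = 1; a_4 = 3/4; a_5 = 11/20


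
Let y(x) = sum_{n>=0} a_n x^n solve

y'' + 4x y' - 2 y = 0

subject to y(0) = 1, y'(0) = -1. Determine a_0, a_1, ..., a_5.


Ansatz: y(x) = sum_{n>=0} a_n x^n, so y'(x) = sum_{n>=1} n a_n x^(n-1) and y''(x) = sum_{n>=2} n(n-1) a_n x^(n-2).
Substitute into P(x) y'' + Q(x) y' + R(x) y = 0 with P(x) = 1, Q(x) = 4x, R(x) = -2, and match powers of x.
Initial conditions: a_0 = 1, a_1 = -1.
Setting the coefficient of each power of x to zero and solving order by order (substituting the coefficients already found):
  x^0: 2 a_2 - 2 a_0 = 0  ->  2 a_2 = 2 a_0 = 2  ->  a_2 = 1
  x^1: 6 a_3 + 2 a_1 = 0  ->  6 a_3 = -2 a_1 = 2  ->  a_3 = 1/3
  x^2: 12 a_4 + 6 a_2 = 0  ->  12 a_4 = -6 a_2 = -6  ->  a_4 = -1/2
  x^3: 20 a_5 + 10 a_3 = 0  ->  20 a_5 = -10 a_3 = -10/3  ->  a_5 = -1/6
Truncated series: y(x) = 1 - x + x^2 + (1/3) x^3 - (1/2) x^4 - (1/6) x^5 + O(x^6).

a_0 = 1; a_1 = -1; a_2 = 1; a_3 = 1/3; a_4 = -1/2; a_5 = -1/6


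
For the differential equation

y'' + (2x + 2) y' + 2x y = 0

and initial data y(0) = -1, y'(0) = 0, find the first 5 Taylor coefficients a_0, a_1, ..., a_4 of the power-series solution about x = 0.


Ansatz: y(x) = sum_{n>=0} a_n x^n, so y'(x) = sum_{n>=1} n a_n x^(n-1) and y''(x) = sum_{n>=2} n(n-1) a_n x^(n-2).
Substitute into P(x) y'' + Q(x) y' + R(x) y = 0 with P(x) = 1, Q(x) = 2x + 2, R(x) = 2x, and match powers of x.
Initial conditions: a_0 = -1, a_1 = 0.
Setting the coefficient of each power of x to zero and solving order by order (substituting the coefficients already found):
  x^0: 2 a_2 + 2 a_1 = 0  ->  2 a_2 = -2 a_1 = 0  ->  a_2 = 0
  x^1: 6 a_3 + 4 a_2 + 2 a_1 + 2 a_0 = 0  ->  6 a_3 = -4 a_2 - 2 a_1 - 2 a_0 = 2  ->  a_3 = 1/3
  x^2: 12 a_4 + 6 a_3 + 4 a_2 + 2 a_1 = 0  ->  12 a_4 = -6 a_3 - 4 a_2 - 2 a_1 = -2  ->  a_4 = -1/6
Truncated series: y(x) = -1 + (1/3) x^3 - (1/6) x^4 + O(x^5).

a_0 = -1; a_1 = 0; a_2 = 0; a_3 = 1/3; a_4 = -1/6


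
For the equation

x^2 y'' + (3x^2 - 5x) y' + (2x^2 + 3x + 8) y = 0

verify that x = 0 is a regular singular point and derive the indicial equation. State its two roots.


Divide by x^2 to reach normal form y'' + P_1(x) y' + P_2(x) y = 0 with P_1(x) = 3 - 5/x and P_2(x) = 2 + 3/x + 8/x^2.
x = 0 is a singular point because the y'-coefficient 3 - 5/x has a pole at x = 0 and the y-coefficient 2 + 3/x + 8/x^2 has a pole at x = 0.
It is a regular singular point because x P_1(x) = p(x) = 3x - 5 and x^2 P_2(x) = q(x) = 2x^2 + 3x + 8 are polynomials, hence analytic at x = 0.
p(0) = -5,  q(0) = 8.
Indicial equation: r(r-1) + p(0) r + q(0) = 0, i.e. r^2 + (p(0) - 1) r + q(0) = 0, i.e. r^2 - 6 r + 8 = 0.
Discriminant: (-6)^2 - 4(8) = 4, so r = (6 ± 2)/2.
Solving: r_1 = 4, r_2 = 2.

indicial: r^2 - 6 r + 8 = 0; roots r_1 = 4, r_2 = 2


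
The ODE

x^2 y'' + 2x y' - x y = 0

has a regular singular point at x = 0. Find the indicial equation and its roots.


Divide by x^2 to reach normal form y'' + P_1(x) y' + P_2(x) y = 0 with P_1(x) = 2/x and P_2(x) = -1/x.
x = 0 is a singular point because the y'-coefficient 2/x has a pole at x = 0 and the y-coefficient -1/x has a pole at x = 0.
It is a regular singular point because x P_1(x) = p(x) = 2 and x^2 P_2(x) = q(x) = -x are polynomials, hence analytic at x = 0.
p(0) = 2,  q(0) = 0.
Indicial equation: r(r-1) + p(0) r + q(0) = 0, i.e. r^2 + (p(0) - 1) r + q(0) = 0, i.e. r^2 + 1 r = 0.
Discriminant: (1)^2 - 4(0) = 1, so r = (-1 ± 1)/2.
Solving: r_1 = 0, r_2 = -1.

indicial: r^2 + 1 r = 0; roots r_1 = 0, r_2 = -1


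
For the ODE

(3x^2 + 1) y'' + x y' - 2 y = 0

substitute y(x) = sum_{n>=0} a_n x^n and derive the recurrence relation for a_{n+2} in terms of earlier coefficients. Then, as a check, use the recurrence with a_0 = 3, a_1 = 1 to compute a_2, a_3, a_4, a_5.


Substitute y = sum_n a_n x^n.
(1 + 3 x^2) y'' contributes (n+2)(n+1) a_{n+2} + 3 n(n-1) a_n at x^n.
x y'(x) contributes n a_n at x^n.
-2 y(x) contributes -2 a_n at x^n.
Matching x^n: (n+2)(n+1) a_{n+2} + (3 n(n-1) + n - 2) a_n = 0.
Thus a_{n+2} = (-3 n(n-1) - n + 2) / ((n+1)(n+2)) * a_n.

Check with a_0 = 3, a_1 = 1 (apply the recurrence for n = 0, 1, 2, 3): a_0 = 3, a_1 = 1, a_2 = 3, a_3 = 1/6, a_4 = -3/2, a_5 = -19/120.

a_(n+2) = (-3 n(n-1) - n + 2) / ((n+1)(n+2)) * a_n; check: a_0 = 3, a_1 = 1, a_2 = 3, a_3 = 1/6, a_4 = -3/2, a_5 = -19/120


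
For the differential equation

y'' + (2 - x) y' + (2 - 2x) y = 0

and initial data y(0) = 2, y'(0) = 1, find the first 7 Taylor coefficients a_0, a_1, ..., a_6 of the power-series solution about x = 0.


Ansatz: y(x) = sum_{n>=0} a_n x^n, so y'(x) = sum_{n>=1} n a_n x^(n-1) and y''(x) = sum_{n>=2} n(n-1) a_n x^(n-2).
Substitute into P(x) y'' + Q(x) y' + R(x) y = 0 with P(x) = 1, Q(x) = 2 - x, R(x) = 2 - 2x, and match powers of x.
Initial conditions: a_0 = 2, a_1 = 1.
Setting the coefficient of each power of x to zero and solving order by order (substituting the coefficients already found):
  x^0: 2 a_2 + 2 a_1 + 2 a_0 = 0  ->  2 a_2 = -2 a_1 - 2 a_0 = -6  ->  a_2 = -3
  x^1: 6 a_3 + 4 a_2 + a_1 - 2 a_0 = 0  ->  6 a_3 = -4 a_2 - a_1 + 2 a_0 = 15  ->  a_3 = 5/2
  x^2: 12 a_4 + 6 a_3 - 2 a_1 = 0  ->  12 a_4 = -6 a_3 + 2 a_1 = -13  ->  a_4 = -13/12
  x^3: 20 a_5 + 8 a_4 - a_3 - 2 a_2 = 0  ->  20 a_5 = -8 a_4 + a_3 + 2 a_2 = 31/6  ->  a_5 = 31/120
  x^4: 30 a_6 + 10 a_5 - 2 a_4 - 2 a_3 = 0  ->  30 a_6 = -10 a_5 + 2 a_4 + 2 a_3 = 1/4  ->  a_6 = 1/120
Truncated series: y(x) = 2 + x - 3 x^2 + (5/2) x^3 - (13/12) x^4 + (31/120) x^5 + (1/120) x^6 + O(x^7).

a_0 = 2; a_1 = 1; a_2 = -3; a_3 = 5/2; a_4 = -13/12; a_5 = 31/120; a_6 = 1/120


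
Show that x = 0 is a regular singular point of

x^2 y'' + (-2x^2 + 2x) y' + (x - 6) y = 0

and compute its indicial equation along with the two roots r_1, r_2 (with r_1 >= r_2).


Divide by x^2 to reach normal form y'' + P_1(x) y' + P_2(x) y = 0 with P_1(x) = -2 + 2/x and P_2(x) = 1/x - 6/x^2.
x = 0 is a singular point because the y'-coefficient -2 + 2/x has a pole at x = 0 and the y-coefficient 1/x - 6/x^2 has a pole at x = 0.
It is a regular singular point because x P_1(x) = p(x) = 2 - 2x and x^2 P_2(x) = q(x) = x - 6 are polynomials, hence analytic at x = 0.
p(0) = 2,  q(0) = -6.
Indicial equation: r(r-1) + p(0) r + q(0) = 0, i.e. r^2 + (p(0) - 1) r + q(0) = 0, i.e. r^2 + 1 r - 6 = 0.
Discriminant: (1)^2 - 4(-6) = 25, so r = (-1 ± 5)/2.
Solving: r_1 = 2, r_2 = -3.

indicial: r^2 + 1 r - 6 = 0; roots r_1 = 2, r_2 = -3


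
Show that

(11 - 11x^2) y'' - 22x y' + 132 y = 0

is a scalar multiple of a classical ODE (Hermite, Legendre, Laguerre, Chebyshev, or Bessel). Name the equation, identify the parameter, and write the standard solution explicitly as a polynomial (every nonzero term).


All three coefficients share the factor 11; dividing through by 11 gives  (1 - x^2) y'' - 2x y' + 12 y = 0.
This matches the Legendre equation (1 - x^2) y'' - 2x y' + n(n+1) y = 0 (note the -2x y' term) with n(n+1) = 12, so n = 3; the polynomial solution is P_3(x).
With y = sum_k a_k x^k, matching x^k gives (k+2)(k+1) a_{k+2} = [k(k+1) - n(n+1)] a_k = (k - 3)(k + 4) a_k. The right side vanishes at k = 3, so the series with the parity of 3 terminates at degree 3.
Standard normalization (P_n(1) = 1): leading coefficient (2n)!/(2^n (n!)^2) = 720/(8*36) = 5/2, so a_3 = 5/2. Work downward with a_k = (k+1)(k+2) a_{k+2} / ((k - 3)(k + 4)):
  a_1 = (2)(3)(5/2) / ((1 - 3)(1 + 4)) = 15/(-10) = -3/2
Hence P_3(x) = 5 x^3/2 - 3 x/2.

P_3(x); series = 5 x^3/2 - 3 x/2


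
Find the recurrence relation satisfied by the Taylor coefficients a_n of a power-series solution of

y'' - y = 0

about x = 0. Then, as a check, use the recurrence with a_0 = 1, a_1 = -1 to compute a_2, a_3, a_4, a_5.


Substitute y = sum_n a_n x^n into y'' + (const) y = 0.
y''(x) = sum_{n>=0} (n+2)(n+1) a_{n+2} x^n.
The ODE becomes sum_n [(n+2)(n+1) a_{n+2} - 1 a_n] x^n = 0.
Setting each coefficient to zero gives the recurrence:
  (n+2)(n+1) a_{n+2} - 1 a_n = 0,
  a_{n+2} = 1 / ((n+1)(n+2)) a_n.

Check with a_0 = 1, a_1 = -1 (apply the recurrence for n = 0, 1, 2, 3): a_0 = 1, a_1 = -1, a_2 = 1/2, a_3 = -1/6, a_4 = 1/24, a_5 = -1/120.

a_{n+2} = 1/((n+1)(n+2)) * a_n; check: a_0 = 1, a_1 = -1, a_2 = 1/2, a_3 = -1/6, a_4 = 1/24, a_5 = -1/120


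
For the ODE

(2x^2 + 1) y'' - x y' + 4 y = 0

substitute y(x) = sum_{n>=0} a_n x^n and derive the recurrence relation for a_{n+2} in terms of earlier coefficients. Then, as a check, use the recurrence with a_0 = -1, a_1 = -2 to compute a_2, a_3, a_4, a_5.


Substitute y = sum_n a_n x^n.
(1 + 2 x^2) y'' contributes (n+2)(n+1) a_{n+2} + 2 n(n-1) a_n at x^n.
-x y'(x) contributes -n a_n at x^n.
4 y(x) contributes 4 a_n at x^n.
Matching x^n: (n+2)(n+1) a_{n+2} + (2 n(n-1) - n + 4) a_n = 0.
Thus a_{n+2} = (-2 n(n-1) + n - 4) / ((n+1)(n+2)) * a_n.

Check with a_0 = -1, a_1 = -2 (apply the recurrence for n = 0, 1, 2, 3): a_0 = -1, a_1 = -2, a_2 = 2, a_3 = 1, a_4 = -1, a_5 = -13/20.

a_(n+2) = (-2 n(n-1) + n - 4) / ((n+1)(n+2)) * a_n; check: a_0 = -1, a_1 = -2, a_2 = 2, a_3 = 1, a_4 = -1, a_5 = -13/20


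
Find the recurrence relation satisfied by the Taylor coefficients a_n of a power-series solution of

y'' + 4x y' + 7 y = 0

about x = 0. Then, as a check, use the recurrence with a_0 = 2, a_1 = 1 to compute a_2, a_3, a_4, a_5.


Substitute y = sum_n a_n x^n.
y''(x) has coefficient (n+2)(n+1) a_{n+2} at x^n;
4 x y'(x) has coefficient 4 n a_n at x^n (shift);
7 y(x) has coefficient 7 a_n at x^n.
Matching x^n: (n+2)(n+1) a_{n+2} + (4n + 7) a_n = 0.
Thus a_{n+2} = (-4n - 7) / ((n+1)(n+2)) * a_n.

Check with a_0 = 2, a_1 = 1 (apply the recurrence for n = 0, 1, 2, 3): a_0 = 2, a_1 = 1, a_2 = -7, a_3 = -11/6, a_4 = 35/4, a_5 = 209/120.

a_(n+2) = (-4n - 7) / ((n+1)(n+2)) * a_n; check: a_0 = 2, a_1 = 1, a_2 = -7, a_3 = -11/6, a_4 = 35/4, a_5 = 209/120


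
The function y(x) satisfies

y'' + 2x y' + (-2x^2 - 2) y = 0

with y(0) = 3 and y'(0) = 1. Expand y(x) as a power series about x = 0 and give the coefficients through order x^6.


Ansatz: y(x) = sum_{n>=0} a_n x^n, so y'(x) = sum_{n>=1} n a_n x^(n-1) and y''(x) = sum_{n>=2} n(n-1) a_n x^(n-2).
Substitute into P(x) y'' + Q(x) y' + R(x) y = 0 with P(x) = 1, Q(x) = 2x, R(x) = -2x^2 - 2, and match powers of x.
Initial conditions: a_0 = 3, a_1 = 1.
Setting the coefficient of each power of x to zero and solving order by order (substituting the coefficients already found):
  x^0: 2 a_2 - 2 a_0 = 0  ->  2 a_2 = 2 a_0 = 6  ->  a_2 = 3
  x^1: 6 a_3 = 0  ->  a_3 = 0
  x^2: 12 a_4 + 2 a_2 - 2 a_0 = 0  ->  12 a_4 = -2 a_2 + 2 a_0 = 0  ->  a_4 = 0
  x^3: 20 a_5 + 4 a_3 - 2 a_1 = 0  ->  20 a_5 = -4 a_3 + 2 a_1 = 2  ->  a_5 = 1/10
  x^4: 30 a_6 + 6 a_4 - 2 a_2 = 0  ->  30 a_6 = -6 a_4 + 2 a_2 = 6  ->  a_6 = 1/5
Truncated series: y(x) = 3 + x + 3 x^2 + (1/10) x^5 + (1/5) x^6 + O(x^7).

a_0 = 3; a_1 = 1; a_2 = 3; a_3 = 0; a_4 = 0; a_5 = 1/10; a_6 = 1/5
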